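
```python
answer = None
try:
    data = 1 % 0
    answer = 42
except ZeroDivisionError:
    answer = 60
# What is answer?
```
60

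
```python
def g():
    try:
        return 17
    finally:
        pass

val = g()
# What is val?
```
17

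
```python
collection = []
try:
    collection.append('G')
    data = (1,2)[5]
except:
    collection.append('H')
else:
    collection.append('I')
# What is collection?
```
['G', 'H']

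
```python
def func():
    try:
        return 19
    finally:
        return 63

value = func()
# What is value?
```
63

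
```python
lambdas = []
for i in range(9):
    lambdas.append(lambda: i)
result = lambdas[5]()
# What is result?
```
8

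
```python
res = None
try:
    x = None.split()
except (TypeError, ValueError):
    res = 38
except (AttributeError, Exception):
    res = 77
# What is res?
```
77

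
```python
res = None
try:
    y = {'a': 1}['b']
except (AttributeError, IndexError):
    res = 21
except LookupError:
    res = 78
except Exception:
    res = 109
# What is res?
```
78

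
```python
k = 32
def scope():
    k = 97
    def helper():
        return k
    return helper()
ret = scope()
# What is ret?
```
97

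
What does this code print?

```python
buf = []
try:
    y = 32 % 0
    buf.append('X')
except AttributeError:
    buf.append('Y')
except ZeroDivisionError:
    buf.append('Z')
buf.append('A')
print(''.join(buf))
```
ZA

ZeroDivisionError is caught by its specific handler, not AttributeError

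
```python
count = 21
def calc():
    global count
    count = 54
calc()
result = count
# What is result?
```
54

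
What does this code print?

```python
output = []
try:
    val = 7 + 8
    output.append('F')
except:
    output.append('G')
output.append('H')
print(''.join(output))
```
FH

No exception, try block completes normally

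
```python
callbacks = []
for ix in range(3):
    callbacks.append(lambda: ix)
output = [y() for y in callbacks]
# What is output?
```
[2, 2, 2]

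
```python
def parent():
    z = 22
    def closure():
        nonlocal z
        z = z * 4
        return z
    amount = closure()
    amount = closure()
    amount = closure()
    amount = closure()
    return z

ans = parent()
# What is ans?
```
5632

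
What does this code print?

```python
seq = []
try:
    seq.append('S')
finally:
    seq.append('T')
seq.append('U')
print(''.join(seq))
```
STU

try/finally without except, no exception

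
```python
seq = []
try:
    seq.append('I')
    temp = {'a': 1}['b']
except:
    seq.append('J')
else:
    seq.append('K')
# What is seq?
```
['I', 'J']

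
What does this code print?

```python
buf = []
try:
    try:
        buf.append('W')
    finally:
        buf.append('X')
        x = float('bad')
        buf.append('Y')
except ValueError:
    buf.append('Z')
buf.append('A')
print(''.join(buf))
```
WXZA

Exception in inner finally caught by outer except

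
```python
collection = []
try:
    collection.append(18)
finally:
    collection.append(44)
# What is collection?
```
[18, 44]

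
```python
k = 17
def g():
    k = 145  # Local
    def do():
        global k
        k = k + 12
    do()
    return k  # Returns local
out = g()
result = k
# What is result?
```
29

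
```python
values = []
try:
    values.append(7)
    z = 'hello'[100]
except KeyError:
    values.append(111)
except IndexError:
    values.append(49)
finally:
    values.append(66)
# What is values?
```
[7, 49, 66]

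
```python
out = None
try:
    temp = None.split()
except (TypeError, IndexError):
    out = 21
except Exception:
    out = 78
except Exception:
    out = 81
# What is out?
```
78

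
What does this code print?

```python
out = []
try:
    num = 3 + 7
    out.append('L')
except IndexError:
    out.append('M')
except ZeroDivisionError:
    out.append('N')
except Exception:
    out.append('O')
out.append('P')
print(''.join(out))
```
LP

No exception, try block completes normally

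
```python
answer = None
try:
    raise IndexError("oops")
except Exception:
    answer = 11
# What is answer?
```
11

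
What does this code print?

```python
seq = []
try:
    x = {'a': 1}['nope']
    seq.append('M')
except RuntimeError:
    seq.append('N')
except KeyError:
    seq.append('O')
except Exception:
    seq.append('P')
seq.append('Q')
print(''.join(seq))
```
OQ

KeyError matches before generic Exception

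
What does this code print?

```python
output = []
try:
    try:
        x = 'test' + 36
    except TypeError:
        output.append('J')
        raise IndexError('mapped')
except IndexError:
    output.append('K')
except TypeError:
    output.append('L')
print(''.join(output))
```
JK

New IndexError raised, caught by outer IndexError handler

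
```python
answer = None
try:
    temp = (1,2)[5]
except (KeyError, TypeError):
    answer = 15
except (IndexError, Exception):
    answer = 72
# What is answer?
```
72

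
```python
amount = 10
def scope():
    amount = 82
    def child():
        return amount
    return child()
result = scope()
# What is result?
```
82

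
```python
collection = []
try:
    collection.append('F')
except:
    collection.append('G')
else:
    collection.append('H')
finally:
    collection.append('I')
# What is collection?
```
['F', 'H', 'I']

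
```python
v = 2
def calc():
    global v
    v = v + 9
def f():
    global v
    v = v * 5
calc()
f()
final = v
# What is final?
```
55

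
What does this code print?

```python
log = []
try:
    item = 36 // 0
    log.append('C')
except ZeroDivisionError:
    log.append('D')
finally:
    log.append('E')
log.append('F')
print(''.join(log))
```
DEF

finally always runs, even after exception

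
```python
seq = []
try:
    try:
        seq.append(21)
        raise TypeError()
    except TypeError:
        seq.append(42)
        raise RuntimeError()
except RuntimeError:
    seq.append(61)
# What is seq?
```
[21, 42, 61]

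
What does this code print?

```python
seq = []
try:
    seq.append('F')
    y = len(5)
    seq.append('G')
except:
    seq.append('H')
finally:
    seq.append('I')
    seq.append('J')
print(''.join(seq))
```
FHIJ

Code before exception runs, then except, then all of finally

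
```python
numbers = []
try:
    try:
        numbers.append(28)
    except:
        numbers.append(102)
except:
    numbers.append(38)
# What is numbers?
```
[28]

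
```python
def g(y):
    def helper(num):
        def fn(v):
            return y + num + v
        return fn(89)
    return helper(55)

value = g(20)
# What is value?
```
164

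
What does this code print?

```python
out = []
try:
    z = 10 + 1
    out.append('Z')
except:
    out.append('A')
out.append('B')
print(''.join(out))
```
ZB

No exception, try block completes normally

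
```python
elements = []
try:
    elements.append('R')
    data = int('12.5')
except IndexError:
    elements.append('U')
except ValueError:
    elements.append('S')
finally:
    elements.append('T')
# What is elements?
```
['R', 'S', 'T']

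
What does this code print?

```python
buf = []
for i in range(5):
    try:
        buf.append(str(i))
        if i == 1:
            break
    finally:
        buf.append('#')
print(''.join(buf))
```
0#1#

finally runs even when breaking out of loop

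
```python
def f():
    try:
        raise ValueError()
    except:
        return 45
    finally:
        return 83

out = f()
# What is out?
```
83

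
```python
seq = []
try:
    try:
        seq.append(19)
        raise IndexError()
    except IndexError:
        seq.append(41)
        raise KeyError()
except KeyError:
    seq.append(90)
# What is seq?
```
[19, 41, 90]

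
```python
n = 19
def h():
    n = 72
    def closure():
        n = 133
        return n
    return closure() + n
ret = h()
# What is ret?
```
205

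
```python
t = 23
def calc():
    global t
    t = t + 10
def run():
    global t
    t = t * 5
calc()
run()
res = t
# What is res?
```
165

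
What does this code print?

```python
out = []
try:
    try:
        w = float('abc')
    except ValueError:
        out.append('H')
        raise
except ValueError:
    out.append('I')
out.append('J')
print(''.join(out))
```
HIJ

raise without argument re-raises current exception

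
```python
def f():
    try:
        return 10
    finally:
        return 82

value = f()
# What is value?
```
82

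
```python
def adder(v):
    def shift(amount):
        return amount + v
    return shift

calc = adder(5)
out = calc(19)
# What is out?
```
24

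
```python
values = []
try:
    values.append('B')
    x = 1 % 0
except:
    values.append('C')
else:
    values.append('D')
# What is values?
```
['B', 'C']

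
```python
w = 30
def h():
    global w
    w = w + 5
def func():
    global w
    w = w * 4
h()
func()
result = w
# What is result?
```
140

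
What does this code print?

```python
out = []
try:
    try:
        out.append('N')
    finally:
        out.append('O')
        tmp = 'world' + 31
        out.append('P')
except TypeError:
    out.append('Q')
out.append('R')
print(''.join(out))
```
NOQR

Exception in inner finally caught by outer except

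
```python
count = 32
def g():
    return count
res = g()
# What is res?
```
32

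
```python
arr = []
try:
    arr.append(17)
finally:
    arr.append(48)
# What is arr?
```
[17, 48]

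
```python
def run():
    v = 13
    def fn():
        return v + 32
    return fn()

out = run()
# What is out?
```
45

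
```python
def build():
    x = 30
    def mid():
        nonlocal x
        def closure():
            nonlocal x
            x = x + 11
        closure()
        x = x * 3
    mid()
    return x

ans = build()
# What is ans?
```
123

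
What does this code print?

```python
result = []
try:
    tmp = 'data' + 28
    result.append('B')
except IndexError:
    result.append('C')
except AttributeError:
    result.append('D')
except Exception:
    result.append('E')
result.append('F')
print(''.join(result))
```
EF

TypeError not specifically caught, falls to Exception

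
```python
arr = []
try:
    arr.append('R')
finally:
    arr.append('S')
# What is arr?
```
['R', 'S']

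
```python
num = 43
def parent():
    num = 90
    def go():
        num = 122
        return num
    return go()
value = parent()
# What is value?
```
122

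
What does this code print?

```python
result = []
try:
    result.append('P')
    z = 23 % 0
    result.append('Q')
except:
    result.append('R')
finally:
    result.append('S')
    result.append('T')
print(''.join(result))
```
PRST

Code before exception runs, then except, then all of finally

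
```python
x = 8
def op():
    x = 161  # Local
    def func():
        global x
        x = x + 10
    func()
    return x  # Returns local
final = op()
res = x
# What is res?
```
18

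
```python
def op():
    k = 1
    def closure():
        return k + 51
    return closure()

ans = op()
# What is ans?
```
52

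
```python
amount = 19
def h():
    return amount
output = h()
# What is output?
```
19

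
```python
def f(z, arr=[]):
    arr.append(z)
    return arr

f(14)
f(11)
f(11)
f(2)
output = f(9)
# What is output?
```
[14, 11, 11, 2, 9]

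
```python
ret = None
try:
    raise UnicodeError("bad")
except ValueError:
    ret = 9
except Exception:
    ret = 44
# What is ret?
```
9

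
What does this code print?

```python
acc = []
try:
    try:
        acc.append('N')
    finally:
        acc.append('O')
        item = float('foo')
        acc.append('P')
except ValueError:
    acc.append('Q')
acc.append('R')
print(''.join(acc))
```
NOQR

Exception in inner finally caught by outer except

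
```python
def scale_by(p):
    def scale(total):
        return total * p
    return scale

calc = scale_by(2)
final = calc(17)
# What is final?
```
34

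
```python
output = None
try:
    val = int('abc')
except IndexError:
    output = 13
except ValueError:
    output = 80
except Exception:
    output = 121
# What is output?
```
80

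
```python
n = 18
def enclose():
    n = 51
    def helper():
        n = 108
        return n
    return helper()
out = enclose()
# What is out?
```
108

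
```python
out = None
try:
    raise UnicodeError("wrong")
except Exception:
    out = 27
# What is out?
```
27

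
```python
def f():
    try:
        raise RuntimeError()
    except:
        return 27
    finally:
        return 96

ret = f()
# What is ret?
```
96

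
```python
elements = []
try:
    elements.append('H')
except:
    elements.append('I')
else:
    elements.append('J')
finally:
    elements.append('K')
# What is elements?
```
['H', 'J', 'K']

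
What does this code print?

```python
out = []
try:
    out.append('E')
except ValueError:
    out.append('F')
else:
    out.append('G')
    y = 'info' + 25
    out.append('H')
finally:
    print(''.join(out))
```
EG

Try succeeds, else appends 'G', TypeError in else is uncaught, finally prints before exception propagates ('H' never appended)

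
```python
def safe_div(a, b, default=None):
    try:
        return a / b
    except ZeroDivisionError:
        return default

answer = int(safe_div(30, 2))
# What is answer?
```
15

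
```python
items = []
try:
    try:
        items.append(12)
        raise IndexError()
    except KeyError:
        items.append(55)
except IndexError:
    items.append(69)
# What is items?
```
[12, 69]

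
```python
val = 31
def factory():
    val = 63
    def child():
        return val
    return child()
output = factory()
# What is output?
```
63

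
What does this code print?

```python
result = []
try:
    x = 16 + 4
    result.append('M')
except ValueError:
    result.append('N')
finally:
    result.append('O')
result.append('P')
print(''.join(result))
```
MOP

finally runs after normal execution too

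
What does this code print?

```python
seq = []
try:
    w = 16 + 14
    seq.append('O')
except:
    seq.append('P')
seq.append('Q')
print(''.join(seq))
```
OQ

No exception, try block completes normally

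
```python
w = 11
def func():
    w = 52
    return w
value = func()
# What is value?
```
52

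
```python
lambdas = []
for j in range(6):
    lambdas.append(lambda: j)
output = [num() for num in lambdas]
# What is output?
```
[5, 5, 5, 5, 5, 5]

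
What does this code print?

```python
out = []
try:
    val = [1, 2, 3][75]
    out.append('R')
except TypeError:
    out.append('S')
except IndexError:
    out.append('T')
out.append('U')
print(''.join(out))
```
TU

IndexError is caught by its specific handler, not TypeError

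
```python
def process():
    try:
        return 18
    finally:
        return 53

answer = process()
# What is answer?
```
53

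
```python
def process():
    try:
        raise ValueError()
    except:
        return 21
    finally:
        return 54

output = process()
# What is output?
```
54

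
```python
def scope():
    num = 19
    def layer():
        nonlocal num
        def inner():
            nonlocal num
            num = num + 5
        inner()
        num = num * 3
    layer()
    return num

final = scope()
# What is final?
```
72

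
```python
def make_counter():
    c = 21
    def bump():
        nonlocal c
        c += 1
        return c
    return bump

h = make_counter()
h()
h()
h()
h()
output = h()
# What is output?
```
26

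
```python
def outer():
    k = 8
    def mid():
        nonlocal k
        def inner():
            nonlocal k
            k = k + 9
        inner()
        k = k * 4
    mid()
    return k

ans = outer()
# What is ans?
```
68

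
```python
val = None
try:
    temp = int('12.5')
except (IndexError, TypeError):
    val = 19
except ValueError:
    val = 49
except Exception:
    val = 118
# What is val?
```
49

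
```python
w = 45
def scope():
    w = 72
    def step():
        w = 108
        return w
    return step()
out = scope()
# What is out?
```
108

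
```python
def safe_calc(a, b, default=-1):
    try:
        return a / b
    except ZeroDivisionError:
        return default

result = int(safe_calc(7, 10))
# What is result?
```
0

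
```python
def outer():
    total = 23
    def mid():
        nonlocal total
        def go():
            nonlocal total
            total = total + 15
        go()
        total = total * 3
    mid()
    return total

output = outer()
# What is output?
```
114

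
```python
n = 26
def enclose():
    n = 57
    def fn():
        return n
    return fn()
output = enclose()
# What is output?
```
57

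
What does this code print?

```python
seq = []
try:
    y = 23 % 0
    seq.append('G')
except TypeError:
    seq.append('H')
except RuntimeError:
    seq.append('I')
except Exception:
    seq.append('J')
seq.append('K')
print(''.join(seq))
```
JK

ZeroDivisionError not specifically caught, falls to Exception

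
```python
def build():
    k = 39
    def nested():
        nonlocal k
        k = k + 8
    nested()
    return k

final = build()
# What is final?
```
47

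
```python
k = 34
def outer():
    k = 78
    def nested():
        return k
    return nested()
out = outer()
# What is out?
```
78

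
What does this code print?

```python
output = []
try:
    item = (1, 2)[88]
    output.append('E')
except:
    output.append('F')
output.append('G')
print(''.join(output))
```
FG

Exception raised in try, caught by bare except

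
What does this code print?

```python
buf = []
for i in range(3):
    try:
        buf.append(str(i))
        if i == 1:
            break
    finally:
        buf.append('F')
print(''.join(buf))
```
0F1F

finally runs even when breaking out of loop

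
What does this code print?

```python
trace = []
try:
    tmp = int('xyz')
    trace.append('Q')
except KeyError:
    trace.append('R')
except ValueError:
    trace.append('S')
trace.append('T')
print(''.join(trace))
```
ST

ValueError is caught by its specific handler, not KeyError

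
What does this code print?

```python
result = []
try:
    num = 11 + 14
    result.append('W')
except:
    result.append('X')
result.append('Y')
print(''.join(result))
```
WY

No exception, try block completes normally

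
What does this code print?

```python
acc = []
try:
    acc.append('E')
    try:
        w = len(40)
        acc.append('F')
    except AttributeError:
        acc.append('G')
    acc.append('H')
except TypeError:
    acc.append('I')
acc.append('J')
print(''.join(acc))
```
EIJ

Inner handler doesn't match, propagates to outer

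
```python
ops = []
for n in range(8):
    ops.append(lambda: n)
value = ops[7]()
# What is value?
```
7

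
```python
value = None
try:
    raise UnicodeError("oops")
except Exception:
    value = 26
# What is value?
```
26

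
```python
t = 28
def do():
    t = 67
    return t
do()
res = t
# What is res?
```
28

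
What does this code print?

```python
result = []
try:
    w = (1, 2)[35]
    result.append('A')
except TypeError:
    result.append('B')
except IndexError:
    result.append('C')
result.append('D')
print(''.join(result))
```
CD

IndexError is caught by its specific handler, not TypeError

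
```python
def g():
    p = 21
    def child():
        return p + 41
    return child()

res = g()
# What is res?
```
62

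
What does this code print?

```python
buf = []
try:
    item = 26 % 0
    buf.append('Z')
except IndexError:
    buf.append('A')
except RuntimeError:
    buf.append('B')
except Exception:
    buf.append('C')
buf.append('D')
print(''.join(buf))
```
CD

ZeroDivisionError not specifically caught, falls to Exception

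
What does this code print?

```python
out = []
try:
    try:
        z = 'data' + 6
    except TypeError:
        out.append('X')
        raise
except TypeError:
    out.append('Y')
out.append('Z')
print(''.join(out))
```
XYZ

raise without argument re-raises current exception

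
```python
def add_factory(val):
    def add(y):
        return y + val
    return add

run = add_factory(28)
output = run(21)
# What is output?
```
49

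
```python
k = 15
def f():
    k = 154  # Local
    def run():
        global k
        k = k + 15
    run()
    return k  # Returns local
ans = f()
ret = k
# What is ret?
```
30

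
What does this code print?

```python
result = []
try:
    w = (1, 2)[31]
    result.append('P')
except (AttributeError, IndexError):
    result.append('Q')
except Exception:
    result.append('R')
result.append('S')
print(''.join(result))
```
QS

IndexError matches tuple containing it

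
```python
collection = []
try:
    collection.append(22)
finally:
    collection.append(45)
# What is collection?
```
[22, 45]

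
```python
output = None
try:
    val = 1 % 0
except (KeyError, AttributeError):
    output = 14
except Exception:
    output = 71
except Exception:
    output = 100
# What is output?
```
71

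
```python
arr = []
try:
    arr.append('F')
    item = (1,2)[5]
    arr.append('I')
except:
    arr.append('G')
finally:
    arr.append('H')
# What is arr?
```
['F', 'G', 'H']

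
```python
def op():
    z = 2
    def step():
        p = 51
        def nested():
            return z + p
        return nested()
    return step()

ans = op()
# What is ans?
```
53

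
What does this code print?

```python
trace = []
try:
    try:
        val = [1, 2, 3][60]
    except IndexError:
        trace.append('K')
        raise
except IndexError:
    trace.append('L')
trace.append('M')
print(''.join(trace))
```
KLM

raise without argument re-raises current exception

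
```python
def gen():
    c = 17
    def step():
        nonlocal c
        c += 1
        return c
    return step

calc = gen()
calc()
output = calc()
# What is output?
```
19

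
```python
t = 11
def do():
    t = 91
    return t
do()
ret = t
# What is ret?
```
11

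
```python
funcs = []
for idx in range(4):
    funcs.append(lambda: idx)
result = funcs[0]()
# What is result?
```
3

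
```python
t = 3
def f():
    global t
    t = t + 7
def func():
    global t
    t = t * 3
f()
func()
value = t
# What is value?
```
30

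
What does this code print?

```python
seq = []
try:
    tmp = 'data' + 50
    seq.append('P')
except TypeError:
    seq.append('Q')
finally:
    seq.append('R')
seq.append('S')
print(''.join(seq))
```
QRS

finally always runs, even after exception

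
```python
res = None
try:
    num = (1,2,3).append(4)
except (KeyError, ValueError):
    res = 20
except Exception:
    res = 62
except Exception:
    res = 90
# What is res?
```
62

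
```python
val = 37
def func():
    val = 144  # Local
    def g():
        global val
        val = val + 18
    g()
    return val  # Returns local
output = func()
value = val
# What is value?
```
55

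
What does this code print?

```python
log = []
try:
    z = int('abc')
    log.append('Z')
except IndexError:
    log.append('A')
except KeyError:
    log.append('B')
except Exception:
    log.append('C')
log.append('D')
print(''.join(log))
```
CD

ValueError not specifically caught, falls to Exception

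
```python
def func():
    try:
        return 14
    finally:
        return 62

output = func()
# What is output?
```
62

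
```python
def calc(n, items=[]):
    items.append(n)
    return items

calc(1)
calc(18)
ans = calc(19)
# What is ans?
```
[1, 18, 19]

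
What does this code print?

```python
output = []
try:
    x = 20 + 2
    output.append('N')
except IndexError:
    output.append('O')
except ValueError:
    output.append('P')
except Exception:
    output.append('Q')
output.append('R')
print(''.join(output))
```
NR

No exception, try block completes normally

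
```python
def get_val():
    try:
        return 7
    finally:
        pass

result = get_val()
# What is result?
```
7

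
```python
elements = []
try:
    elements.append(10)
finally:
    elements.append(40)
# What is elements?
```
[10, 40]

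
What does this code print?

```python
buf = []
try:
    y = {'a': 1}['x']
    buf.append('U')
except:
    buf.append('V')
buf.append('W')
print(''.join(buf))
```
VW

Exception raised in try, caught by bare except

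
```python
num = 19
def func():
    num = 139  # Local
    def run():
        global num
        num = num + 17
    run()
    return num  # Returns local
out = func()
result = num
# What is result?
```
36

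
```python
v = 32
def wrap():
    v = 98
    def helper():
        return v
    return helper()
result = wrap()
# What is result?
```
98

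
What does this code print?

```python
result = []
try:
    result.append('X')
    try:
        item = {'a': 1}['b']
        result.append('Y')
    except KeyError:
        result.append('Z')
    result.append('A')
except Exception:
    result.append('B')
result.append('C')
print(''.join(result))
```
XZAC

Inner exception caught by inner handler, outer continues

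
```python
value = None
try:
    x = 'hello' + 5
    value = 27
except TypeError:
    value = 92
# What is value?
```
92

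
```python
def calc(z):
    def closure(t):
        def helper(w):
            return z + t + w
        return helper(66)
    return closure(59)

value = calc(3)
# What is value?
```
128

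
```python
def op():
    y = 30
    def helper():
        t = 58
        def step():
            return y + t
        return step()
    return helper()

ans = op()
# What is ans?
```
88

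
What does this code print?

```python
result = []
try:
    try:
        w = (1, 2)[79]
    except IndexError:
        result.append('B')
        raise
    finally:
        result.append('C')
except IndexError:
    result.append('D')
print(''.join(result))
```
BCD

finally runs before re-raised exception propagates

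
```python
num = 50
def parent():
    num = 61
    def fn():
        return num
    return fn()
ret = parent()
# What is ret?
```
61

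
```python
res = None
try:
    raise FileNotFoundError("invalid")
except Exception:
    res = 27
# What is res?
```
27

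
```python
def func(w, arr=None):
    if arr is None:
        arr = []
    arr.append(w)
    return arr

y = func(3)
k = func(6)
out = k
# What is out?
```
[6]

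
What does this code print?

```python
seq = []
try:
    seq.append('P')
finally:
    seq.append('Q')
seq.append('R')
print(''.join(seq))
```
PQR

try/finally without except, no exception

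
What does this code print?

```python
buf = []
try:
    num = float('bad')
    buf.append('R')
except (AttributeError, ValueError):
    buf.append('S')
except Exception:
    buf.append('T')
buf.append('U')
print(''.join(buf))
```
SU

ValueError matches tuple containing it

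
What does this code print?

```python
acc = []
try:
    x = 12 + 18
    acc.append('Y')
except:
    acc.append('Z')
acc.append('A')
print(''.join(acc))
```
YA

No exception, try block completes normally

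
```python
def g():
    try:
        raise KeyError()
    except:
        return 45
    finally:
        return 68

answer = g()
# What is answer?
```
68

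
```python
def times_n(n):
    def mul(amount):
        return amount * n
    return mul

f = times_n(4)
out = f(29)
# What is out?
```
116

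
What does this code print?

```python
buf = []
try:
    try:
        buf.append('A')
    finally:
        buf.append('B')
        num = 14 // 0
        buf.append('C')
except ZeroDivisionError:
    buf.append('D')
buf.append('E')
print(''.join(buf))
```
ABDE

Exception in inner finally caught by outer except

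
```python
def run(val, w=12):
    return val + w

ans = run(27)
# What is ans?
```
39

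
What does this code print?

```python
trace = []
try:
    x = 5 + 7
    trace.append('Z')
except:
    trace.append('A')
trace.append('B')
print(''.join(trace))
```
ZB

No exception, try block completes normally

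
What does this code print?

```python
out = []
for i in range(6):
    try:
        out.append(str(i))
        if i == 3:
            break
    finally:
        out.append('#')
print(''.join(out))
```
0#1#2#3#

finally runs even when breaking out of loop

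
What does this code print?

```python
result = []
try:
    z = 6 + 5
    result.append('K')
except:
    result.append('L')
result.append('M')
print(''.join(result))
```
KM

No exception, try block completes normally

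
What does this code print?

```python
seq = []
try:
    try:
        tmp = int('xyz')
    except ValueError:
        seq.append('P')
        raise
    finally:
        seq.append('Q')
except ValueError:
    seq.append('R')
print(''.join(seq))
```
PQR

finally runs before re-raised exception propagates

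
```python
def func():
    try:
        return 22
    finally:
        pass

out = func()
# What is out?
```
22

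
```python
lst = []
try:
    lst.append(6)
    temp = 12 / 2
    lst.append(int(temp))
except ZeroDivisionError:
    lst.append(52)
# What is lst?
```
[6, 6]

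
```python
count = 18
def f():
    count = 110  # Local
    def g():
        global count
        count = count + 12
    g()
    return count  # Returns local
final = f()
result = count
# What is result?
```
30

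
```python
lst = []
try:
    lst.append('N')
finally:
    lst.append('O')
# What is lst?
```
['N', 'O']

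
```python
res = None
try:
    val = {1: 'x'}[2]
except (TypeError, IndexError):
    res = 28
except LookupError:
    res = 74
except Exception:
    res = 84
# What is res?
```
74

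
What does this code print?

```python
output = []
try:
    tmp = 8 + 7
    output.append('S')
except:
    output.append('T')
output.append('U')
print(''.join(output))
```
SU

No exception, try block completes normally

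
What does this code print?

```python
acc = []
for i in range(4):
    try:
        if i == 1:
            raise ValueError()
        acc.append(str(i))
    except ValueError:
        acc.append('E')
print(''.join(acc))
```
0E23

Exception on i=1 caught, loop continues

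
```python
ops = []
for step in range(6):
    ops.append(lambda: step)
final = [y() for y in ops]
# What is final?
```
[5, 5, 5, 5, 5, 5]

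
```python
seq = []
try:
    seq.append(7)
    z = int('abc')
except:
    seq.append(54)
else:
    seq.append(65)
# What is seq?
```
[7, 54]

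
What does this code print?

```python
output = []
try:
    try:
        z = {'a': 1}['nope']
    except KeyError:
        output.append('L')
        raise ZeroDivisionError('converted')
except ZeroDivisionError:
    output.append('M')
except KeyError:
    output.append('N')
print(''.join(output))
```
LM

New ZeroDivisionError raised, caught by outer ZeroDivisionError handler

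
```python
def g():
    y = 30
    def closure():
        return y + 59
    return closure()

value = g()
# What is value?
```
89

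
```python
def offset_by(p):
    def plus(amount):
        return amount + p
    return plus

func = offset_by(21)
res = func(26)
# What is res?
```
47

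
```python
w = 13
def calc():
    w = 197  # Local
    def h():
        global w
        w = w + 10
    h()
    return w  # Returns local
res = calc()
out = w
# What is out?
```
23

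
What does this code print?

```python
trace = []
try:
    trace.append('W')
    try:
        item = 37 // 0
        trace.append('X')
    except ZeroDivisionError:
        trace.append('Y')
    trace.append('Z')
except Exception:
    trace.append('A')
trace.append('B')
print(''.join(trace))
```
WYZB

Inner exception caught by inner handler, outer continues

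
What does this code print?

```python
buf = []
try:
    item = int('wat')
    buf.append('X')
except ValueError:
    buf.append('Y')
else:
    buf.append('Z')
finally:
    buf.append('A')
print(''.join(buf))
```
YA

Exception: except runs, else skipped, finally runs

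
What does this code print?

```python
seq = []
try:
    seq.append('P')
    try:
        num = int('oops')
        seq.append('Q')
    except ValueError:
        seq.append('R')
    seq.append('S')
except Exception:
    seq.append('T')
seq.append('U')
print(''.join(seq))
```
PRSU

Inner exception caught by inner handler, outer continues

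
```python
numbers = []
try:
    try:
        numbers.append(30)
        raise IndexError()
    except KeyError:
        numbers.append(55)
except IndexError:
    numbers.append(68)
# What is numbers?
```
[30, 68]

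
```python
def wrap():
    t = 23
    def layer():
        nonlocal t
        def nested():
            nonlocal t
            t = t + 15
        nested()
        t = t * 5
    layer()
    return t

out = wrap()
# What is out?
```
190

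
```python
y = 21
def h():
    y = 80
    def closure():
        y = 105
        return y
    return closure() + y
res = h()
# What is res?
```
185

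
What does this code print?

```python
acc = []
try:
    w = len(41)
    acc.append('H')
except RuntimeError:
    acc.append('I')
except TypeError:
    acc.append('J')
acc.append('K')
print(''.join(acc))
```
JK

TypeError is caught by its specific handler, not RuntimeError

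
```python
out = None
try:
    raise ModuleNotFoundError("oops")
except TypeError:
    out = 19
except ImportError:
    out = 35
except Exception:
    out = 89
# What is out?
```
35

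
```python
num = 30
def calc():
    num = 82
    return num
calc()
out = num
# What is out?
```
30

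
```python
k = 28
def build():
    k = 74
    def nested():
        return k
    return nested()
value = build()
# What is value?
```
74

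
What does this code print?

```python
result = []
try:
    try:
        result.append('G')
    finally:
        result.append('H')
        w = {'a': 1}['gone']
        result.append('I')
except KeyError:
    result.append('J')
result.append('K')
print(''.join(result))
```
GHJK

Exception in inner finally caught by outer except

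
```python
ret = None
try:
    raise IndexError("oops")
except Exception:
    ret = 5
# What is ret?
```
5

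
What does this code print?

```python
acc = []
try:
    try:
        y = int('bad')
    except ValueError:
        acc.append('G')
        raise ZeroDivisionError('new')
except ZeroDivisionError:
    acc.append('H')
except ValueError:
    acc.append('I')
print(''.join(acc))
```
GH

New ZeroDivisionError raised, caught by outer ZeroDivisionError handler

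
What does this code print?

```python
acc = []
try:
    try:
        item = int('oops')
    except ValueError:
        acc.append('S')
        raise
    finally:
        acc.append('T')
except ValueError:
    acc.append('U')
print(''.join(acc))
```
STU

finally runs before re-raised exception propagates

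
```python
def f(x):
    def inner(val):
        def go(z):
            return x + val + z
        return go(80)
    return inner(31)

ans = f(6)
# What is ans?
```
117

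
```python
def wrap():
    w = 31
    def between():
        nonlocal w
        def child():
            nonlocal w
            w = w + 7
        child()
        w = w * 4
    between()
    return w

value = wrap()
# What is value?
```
152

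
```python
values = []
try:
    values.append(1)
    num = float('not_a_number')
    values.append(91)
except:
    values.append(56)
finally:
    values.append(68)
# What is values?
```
[1, 56, 68]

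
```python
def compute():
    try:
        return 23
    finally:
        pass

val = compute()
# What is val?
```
23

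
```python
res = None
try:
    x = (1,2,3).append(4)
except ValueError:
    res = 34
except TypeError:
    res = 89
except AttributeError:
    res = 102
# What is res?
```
102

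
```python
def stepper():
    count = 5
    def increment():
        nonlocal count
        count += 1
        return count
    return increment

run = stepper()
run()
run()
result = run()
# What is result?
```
8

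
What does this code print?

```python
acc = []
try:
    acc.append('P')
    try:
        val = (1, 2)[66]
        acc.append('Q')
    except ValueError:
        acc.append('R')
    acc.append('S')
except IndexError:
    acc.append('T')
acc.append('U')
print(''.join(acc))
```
PTU

Inner handler doesn't match, propagates to outer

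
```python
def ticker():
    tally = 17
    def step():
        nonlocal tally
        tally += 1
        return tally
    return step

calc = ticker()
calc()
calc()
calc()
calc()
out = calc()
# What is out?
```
22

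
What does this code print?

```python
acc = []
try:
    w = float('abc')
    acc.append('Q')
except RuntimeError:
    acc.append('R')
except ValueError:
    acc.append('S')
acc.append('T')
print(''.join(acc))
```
ST

ValueError is caught by its specific handler, not RuntimeError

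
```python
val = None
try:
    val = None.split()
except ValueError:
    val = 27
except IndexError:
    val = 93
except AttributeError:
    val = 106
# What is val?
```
106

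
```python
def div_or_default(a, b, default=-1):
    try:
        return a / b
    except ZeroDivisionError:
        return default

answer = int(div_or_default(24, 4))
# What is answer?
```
6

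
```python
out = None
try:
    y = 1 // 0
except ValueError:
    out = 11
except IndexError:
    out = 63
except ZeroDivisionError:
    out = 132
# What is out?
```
132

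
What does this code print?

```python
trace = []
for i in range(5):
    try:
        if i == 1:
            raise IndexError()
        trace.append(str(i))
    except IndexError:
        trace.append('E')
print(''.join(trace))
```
0E234

Exception on i=1 caught, loop continues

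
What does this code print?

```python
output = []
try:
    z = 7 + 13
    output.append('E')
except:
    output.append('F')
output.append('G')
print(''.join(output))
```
EG

No exception, try block completes normally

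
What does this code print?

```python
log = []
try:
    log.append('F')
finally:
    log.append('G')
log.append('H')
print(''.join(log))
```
FGH

try/finally without except, no exception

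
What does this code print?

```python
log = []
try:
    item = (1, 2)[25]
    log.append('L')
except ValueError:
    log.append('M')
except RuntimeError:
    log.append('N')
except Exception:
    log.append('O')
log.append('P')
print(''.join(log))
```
OP

IndexError not specifically caught, falls to Exception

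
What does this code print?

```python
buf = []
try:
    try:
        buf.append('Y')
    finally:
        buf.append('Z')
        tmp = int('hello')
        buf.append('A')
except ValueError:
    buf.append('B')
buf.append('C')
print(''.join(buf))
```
YZBC

Exception in inner finally caught by outer except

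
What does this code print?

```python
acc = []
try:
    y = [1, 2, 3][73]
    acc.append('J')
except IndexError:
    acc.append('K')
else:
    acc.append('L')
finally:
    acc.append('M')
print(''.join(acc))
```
KM

Exception: except runs, else skipped, finally runs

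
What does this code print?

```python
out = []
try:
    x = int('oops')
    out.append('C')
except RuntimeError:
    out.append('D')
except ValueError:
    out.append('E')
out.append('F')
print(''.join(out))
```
EF

ValueError is caught by its specific handler, not RuntimeError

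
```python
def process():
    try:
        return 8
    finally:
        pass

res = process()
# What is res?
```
8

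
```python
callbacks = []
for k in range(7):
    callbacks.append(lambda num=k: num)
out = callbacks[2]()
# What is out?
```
2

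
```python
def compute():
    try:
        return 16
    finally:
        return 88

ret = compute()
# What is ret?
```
88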